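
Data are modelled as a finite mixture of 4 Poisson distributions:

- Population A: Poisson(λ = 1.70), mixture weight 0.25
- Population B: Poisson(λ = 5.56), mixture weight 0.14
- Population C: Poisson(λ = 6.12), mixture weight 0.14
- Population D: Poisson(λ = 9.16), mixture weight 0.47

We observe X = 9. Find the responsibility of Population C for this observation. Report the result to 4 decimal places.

0.1283

By Bayes' theorem, P(k | x) = w_k f_k(x) / Σ_j w_j f_j(x).
Component likelihoods at x = 9:
  f_A = 5.97003e-05
  f_B = 0.0538558
  f_C = 0.0729655
  f_D = 0.131571
Unnormalised posteriors:
  w_A·f_A = 0.25 × 5.97003e-05 = 1.49251e-05
  w_B·f_B = 0.14 × 0.0538558 = 0.00753982
  w_C·f_C = 0.14 × 0.0729655 = 0.0102152
  w_D·f_D = 0.47 × 0.131571 = 0.0618382
Evidence: 1.49251e-05 + 0.00753982 + 0.0102152 + 0.0618382 = 0.0796081
P(Population C | the observation) ≈ 0.1283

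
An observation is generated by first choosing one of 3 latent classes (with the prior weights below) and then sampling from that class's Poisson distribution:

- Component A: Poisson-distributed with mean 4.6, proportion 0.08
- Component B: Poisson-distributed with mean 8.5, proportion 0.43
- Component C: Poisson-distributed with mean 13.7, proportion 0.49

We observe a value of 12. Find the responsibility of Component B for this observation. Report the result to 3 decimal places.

0.340

Apply Bayes' rule: the posterior for each component is proportional to its prior times its likelihood at x.
Evaluate each component's likelihood at the observed value:
  L_A = 0.00188366
  L_B = 0.0604209
  L_C = 0.102441
Weight by the priors:
  π_A·L_A = 0.08 × 0.00188366 = 0.000150693
  π_B·L_B = 0.43 × 0.0604209 = 0.025981
  π_C·L_C = 0.49 × 0.102441 = 0.0501963
Normaliser: 0.000150693 + 0.025981 + 0.0501963 = 0.0763279
So the posterior for Component B is 0.025981 / 0.0763279 ≈ 0.340.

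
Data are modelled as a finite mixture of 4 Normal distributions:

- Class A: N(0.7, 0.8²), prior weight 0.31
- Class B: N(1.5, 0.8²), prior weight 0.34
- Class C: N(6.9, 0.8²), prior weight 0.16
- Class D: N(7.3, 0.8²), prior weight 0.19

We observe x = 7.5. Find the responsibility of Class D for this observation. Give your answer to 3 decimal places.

0.604

Posterior ∝ prior × likelihood, so P(k | x) ∝ P(Z=k) f_k(x); normalise over all components.
Component likelihoods at x = 7.5:
  p_A = (1/(0.8·√(2π)))·exp(−(7.5−0.7)²/(2·0.8²)) = 0.498678·exp(-36.12500) = 1.02078e-16
  p_B = (1/(0.8·√(2π)))·exp(−(7.5−1.5)²/(2·0.8²)) = 0.498678·exp(-28.12500) = 3.0429e-13
  p_C = (1/(0.8·√(2π)))·exp(−(7.5−6.9)²/(2·0.8²)) = 0.498678·exp(-0.28125) = 0.376422
  p_D = (1/(0.8·√(2π)))·exp(−(7.5−7.3)²/(2·0.8²)) = 0.498678·exp(-0.03125) = 0.483335
Prior × likelihood for each component:
  P(Z=A)·p_A = 0.31 × 1.02078e-16 = 3.16442e-17
  P(Z=B)·p_B = 0.34 × 3.0429e-13 = 1.03459e-13
  P(Z=C)·p_C = 0.16 × 0.376422 = 0.0602275
  P(Z=D)·p_D = 0.19 × 0.483335 = 0.0918337
Normaliser: 3.16442e-17 + 1.03459e-13 + 0.0602275 + 0.0918337 = 0.152061
So the posterior for Class D is 0.0918337 / 0.152061 ≈ 0.604.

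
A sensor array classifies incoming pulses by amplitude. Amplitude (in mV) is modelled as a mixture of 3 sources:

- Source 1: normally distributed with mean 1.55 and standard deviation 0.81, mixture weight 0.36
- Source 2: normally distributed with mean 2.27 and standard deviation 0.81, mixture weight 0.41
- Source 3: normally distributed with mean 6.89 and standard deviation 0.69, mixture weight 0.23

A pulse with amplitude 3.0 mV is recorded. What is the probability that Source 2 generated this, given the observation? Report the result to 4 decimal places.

0.7902

By Bayes' theorem, P(k | x) = P(Z=k) f_k(x) / Σ_j P(Z=j) f_j(x).
Normal densities:
  L_1 = 0.0992128
  L_2 = 0.328135
  L_3 = 7.25058e-08
Unnormalised posteriors:
  P(Z=1)·L_1 = 0.36 × 0.0992128 = 0.0357166
  P(Z=2)·L_2 = 0.41 × 0.328135 = 0.134535
  P(Z=3)·L_3 = 0.23 × 7.25058e-08 = 1.66763e-08
Evidence: 0.0357166 + 0.134535 + 1.66763e-08 = 0.170252
P(Source 2 | x) ≈ 0.7902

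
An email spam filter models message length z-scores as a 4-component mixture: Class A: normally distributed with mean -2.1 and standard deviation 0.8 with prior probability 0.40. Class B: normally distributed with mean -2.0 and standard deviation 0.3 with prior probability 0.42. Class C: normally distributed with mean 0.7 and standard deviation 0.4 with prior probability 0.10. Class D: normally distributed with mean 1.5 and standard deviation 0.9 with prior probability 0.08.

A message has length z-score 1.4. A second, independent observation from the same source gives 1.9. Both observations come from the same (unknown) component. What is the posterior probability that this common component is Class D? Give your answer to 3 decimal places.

P(component k | x) = P(Z=k)·f_k(x) / marginal(x), where marginal(x) = Σ_j P(Z=j)·f_j(x).
Since both observations come from the same component, the likelihood for component k is f_k(x₁)·f_k(x₂).
  L_A = [(1/(0.8·√(2π)))·exp(−(1.4−-2.1)²/(2·0.8²)) = 0.498678·exp(-9.57031) = 3.47925e-05] × [1.8584e-06] = 6.46584e-11
  L_B = [(1/(0.3·√(2π)))·exp(−(1.4−-2.0)²/(2·0.3²)) = 1.329808·exp(-64.22222) = 1.70778e-28] × [2.66628e-37] = 4.55341e-65
  L_C = [(1/(0.4·√(2π)))·exp(−(1.4−0.7)²/(2·0.4²)) = 0.997356·exp(-1.53125) = 0.215693] × [0.0110796] = 0.0023898
  L_D = [(1/(0.9·√(2π)))·exp(−(1.4−1.5)²/(2·0.9²)) = 0.443269·exp(-0.00617) = 0.440541] × [0.401582] = 0.176914
Prior × likelihood for each component:
  P(Z=A)·L_A = 0.40 × 6.46584e-11 = 2.58634e-11
  P(Z=B)·L_B = 0.42 × 4.55341e-65 = 1.91243e-65
  P(Z=C)·L_C = 0.10 × 0.0023898 = 0.00023898
  P(Z=D)·L_D = 0.08 × 0.176914 = 0.0141531
Evidence: 2.58634e-11 + 1.91243e-65 + 0.00023898 + 0.0141531 = 0.0143921
So the posterior for Class D is 0.0141531 / 0.0143921 ≈ 0.983.

0.983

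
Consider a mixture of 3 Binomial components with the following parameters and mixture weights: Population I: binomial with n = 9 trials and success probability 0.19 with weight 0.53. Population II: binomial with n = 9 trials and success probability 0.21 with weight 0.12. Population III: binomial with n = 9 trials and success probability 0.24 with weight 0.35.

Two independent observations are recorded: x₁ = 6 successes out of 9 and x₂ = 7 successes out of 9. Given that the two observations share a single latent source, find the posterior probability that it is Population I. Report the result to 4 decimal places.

0.0852

Posterior ∝ prior × likelihood, so P(k | x) ∝ π_k f_k(x); normalise over all components.
Since both observations come from the same component, the likelihood for component k is f_k(x₁)·f_k(x₂).
  p_I = [C(9,6)·0.19^6·0.81^3 = 84·4.70459e-05·0.531441 = 0.00210018] × [0.000211129] = 4.43408e-07
  p_II = [C(9,6)·0.21^6·0.79^3 = 84·8.57661e-05·0.493039 = 0.00355203] × [0.000404661] = 1.43737e-06
  p_III = [C(9,6)·0.24^6·0.76^3 = 84·0.000191103·0.438976 = 0.00704673] × [0.000953693] = 6.72041e-06
Unnormalised posteriors:
  π_I·p_I = 0.53 × 4.43408e-07 = 2.35006e-07
  π_II·p_II = 0.12 × 1.43737e-06 = 1.72484e-07
  π_III·p_III = 0.35 × 6.72041e-06 = 2.35214e-06
Evidence: 2.35006e-07 + 1.72484e-07 + 2.35214e-06 = 2.75963e-06
P(Population I | x₁, x₂) = 2.35006e-07 / 2.75963e-06 ≈ 0.0852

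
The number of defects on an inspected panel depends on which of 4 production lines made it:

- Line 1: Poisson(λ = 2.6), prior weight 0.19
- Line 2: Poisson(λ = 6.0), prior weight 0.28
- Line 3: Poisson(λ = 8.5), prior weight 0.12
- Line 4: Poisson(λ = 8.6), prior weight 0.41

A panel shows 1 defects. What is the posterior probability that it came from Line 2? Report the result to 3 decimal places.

0.100

P(component k | x) = π_k·f_k(x) / marginal(x), where marginal(x) = Σ_j π_j·f_j(x).
Component likelihoods at x = 1 defects:
  p_1 = 0.193111
  p_2 = 0.0148725
  p_3 = 0.00172948
  p_4 = 0.00158331
Unnormalised posteriors:
  π_1·p_1 = 0.19 × 0.193111 = 0.0366911
  π_2·p_2 = 0.28 × 0.0148725 = 0.0041643
  π_3·p_3 = 0.12 × 0.00172948 = 0.000207538
  π_4·p_4 = 0.41 × 0.00158331 = 0.000649157
Evidence: 0.0366911 + 0.0041643 + 0.000207538 + 0.000649157 = 0.0417121
So the posterior for Line 2 is 0.0041643 / 0.0417121 ≈ 0.100.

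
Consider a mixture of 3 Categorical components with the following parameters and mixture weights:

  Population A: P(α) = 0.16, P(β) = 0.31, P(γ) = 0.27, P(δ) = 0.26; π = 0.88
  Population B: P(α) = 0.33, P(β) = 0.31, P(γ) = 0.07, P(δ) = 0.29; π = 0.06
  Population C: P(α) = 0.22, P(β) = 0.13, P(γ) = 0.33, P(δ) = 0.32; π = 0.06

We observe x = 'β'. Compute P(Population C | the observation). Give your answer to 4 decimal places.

0.0261

Apply Bayes' rule: the posterior for each component is proportional to its prior times its likelihood at x.
Evaluate each component's likelihood at the observed value:
  p_A = 0.31
  p_B = 0.31
  p_C = 0.13
Weight by the priors:
  π_A·p_A = 0.88 × 0.31 = 0.2728
  π_B·p_B = 0.06 × 0.31 = 0.0186
  π_C·p_C = 0.06 × 0.13 = 0.0078
Denominator: 0.2728 + 0.0186 + 0.0078 = 0.2992
So the posterior for Population C is 0.0078 / 0.2992 ≈ 0.0261.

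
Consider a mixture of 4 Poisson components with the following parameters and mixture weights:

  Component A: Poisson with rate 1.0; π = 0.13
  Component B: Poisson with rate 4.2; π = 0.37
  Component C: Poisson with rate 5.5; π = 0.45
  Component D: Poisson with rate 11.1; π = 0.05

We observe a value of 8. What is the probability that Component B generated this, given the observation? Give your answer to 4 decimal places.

P(component k | x) = π_k·f_k(x) / marginal(x), where marginal(x) = Σ_j π_j·f_j(x).
Evaluate each component's likelihood at the observed value:
  f_A = e^(−1.0)·1.0^8/8! = 9.12399e-06
  f_B = e^(−4.2)·4.2^8/8! = 0.0360111
  f_C = e^(−5.5)·5.5^8/8! = 0.0848714
  f_D = e^(−11.1)·11.1^8/8! = 0.0863763
Weight by the priors:
  π_A·f_A = 0.13 × 9.12399e-06 = 1.18612e-06
  π_B·f_B = 0.37 × 0.0360111 = 0.0133241
  π_C·f_C = 0.45 × 0.0848714 = 0.0381921
  π_D·f_D = 0.05 × 0.0863763 = 0.00431881
Evidence: 1.18612e-06 + 0.0133241 + 0.0381921 + 0.00431881 = 0.0558363
So the posterior for Component B is 0.0133241 / 0.0558363 ≈ 0.2386.

0.2386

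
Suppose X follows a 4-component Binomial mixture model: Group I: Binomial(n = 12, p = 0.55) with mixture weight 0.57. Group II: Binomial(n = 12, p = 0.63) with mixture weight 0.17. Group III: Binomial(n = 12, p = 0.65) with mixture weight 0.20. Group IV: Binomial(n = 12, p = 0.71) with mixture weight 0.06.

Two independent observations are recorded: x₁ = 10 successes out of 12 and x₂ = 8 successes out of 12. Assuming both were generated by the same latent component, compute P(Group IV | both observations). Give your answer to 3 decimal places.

0.171

The responsibility of component k is π_k f_k(x) divided by Σ_j π_j f_j(x).
Since both observations come from the same component, the likelihood for component k is f_k(x₁)·f_k(x₂).
  p_I = [0.0338529] × [0.169964] = 0.00575377
  p_II = [0.0889924] × [0.230217] = 0.0204875
  p_III = [0.108846] × [0.236692] = 0.0257631
  p_IV = [0.180686] × [0.226081] = 0.0408496
Multiply by the mixture weights:
  π_I·p_I = 0.57 × 0.00575377 = 0.00327965
  π_II·p_II = 0.17 × 0.0204875 = 0.00348288
  π_III·p_III = 0.20 × 0.0257631 = 0.00515262
  π_IV·p_IV = 0.06 × 0.0408496 = 0.00245097
Sum: 0.00327965 + 0.00348288 + 0.00515262 + 0.00245097 = 0.0143661
P(Group IV | x) = 0.00245097 / 0.0143661 ≈ 0.171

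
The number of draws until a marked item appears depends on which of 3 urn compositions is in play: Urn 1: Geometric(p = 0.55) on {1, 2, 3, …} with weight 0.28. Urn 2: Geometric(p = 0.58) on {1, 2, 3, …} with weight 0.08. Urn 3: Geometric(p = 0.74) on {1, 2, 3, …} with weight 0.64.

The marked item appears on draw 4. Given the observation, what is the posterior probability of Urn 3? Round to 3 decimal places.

By Bayes' theorem, P(k | x) = π_k f_k(x) / Σ_j π_j f_j(x).
Component likelihoods at x = 4:
  L_1 = 0.55·(1−0.55)^3 = 0.55·0.091125 = 0.0501187
  L_2 = 0.58·(1−0.58)^3 = 0.58·0.074088 = 0.042971
  L_3 = 0.74·(1−0.74)^3 = 0.74·0.017576 = 0.0130062
Multiply by the mixture weights:
  π_1·L_1 = 0.28 × 0.0501187 = 0.0140332
  π_2·L_2 = 0.08 × 0.042971 = 0.00343768
  π_3·L_3 = 0.64 × 0.0130062 = 0.00832399
Marginal: 0.0140332 + 0.00343768 + 0.00832399 = 0.0257949
P(Urn 3 | 4) = 0.00832399 / 0.0257949 ≈ 0.323

0.323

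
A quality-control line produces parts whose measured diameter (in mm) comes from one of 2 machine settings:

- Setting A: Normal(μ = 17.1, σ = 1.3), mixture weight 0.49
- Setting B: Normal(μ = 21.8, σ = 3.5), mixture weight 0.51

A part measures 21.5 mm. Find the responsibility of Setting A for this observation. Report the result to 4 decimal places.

The responsibility of component k is π_k f_k(x) divided by Σ_j π_j f_j(x).
Component likelihoods at x = 21.5 mm:
  p_A = 0.000998643
  p_B = 0.113566
Multiply by the mixture weights:
  π_A·p_A = 0.49 × 0.000998643 = 0.000489335
  π_B·p_B = 0.51 × 0.113566 = 0.0579184
Sum: 0.000489335 + 0.0579184 = 0.0584078
Responsibility of Setting A: 0.000489335 / 0.0584078 ≈ 0.0084

0.0084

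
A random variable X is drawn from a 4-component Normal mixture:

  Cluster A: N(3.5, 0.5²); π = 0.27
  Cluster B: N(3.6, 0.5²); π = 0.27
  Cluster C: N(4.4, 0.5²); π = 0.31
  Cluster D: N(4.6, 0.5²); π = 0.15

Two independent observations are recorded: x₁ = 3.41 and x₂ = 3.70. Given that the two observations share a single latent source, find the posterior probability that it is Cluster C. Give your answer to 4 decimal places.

0.0322

By Bayes' theorem, P(k | x) = π_k f_k(x) / Σ_j π_j f_j(x).
Since both observations come from the same component, the likelihood for component k is f_k(x₁)·f_k(x₂).
  L_A = [(1/(0.5·√(2π)))·exp(−(3.41−3.5)²/(2·0.5²)) = 0.797885·exp(-0.01620) = 0.785063] × [0.73654] = 0.57823
  L_B = [(1/(0.5·√(2π)))·exp(−(3.41−3.6)²/(2·0.5²)) = 0.797885·exp(-0.07220) = 0.742308] × [0.782085] = 0.580548
  L_C = [(1/(0.5·√(2π)))·exp(−(3.41−4.4)²/(2·0.5²)) = 0.797885·exp(-1.96020) = 0.112366] × [0.299455] = 0.0336486
  L_D = [(1/(0.5·√(2π)))·exp(−(3.41−4.6)²/(2·0.5²)) = 0.797885·exp(-2.83220) = 0.046982] × [0.1579] = 0.00741847
Unnormalised posteriors:
  π_A·L_A = 0.27 × 0.57823 = 0.156122
  π_B·L_B = 0.27 × 0.580548 = 0.156748
  π_C·L_C = 0.31 × 0.0336486 = 0.0104311
  π_D·L_D = 0.15 × 0.00741847 = 0.00111277
Sum: 0.156122 + 0.156748 + 0.0104311 + 0.00111277 = 0.324414
P(Cluster C | x₁,x₂) = 0.0104311 / 0.324414 ≈ 0.0322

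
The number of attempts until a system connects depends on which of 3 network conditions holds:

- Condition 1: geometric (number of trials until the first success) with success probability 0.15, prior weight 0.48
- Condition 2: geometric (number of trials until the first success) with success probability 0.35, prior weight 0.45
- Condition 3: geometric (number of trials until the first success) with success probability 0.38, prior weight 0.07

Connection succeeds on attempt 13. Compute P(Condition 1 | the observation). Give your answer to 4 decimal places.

P(component k | x) = π_k·f_k(x) / marginal(x), where marginal(x) = Σ_j π_j·f_j(x).
Component likelihoods at x = 13:
  L_1 = 0.0213363
  L_2 = 0.0019908
  L_3 = 0.00122598
Unnormalised posteriors:
  π_1·L_1 = 0.48 × 0.0213363 = 0.0102414
  π_2·L_2 = 0.45 × 0.0019908 = 0.000895861
  π_3·L_3 = 0.07 × 0.00122598 = 8.58187e-05
Evidence: 0.0102414 + 0.000895861 + 8.58187e-05 = 0.0112231
So the posterior for Condition 1 is 0.0102414 / 0.0112231 ≈ 0.9125.

0.9125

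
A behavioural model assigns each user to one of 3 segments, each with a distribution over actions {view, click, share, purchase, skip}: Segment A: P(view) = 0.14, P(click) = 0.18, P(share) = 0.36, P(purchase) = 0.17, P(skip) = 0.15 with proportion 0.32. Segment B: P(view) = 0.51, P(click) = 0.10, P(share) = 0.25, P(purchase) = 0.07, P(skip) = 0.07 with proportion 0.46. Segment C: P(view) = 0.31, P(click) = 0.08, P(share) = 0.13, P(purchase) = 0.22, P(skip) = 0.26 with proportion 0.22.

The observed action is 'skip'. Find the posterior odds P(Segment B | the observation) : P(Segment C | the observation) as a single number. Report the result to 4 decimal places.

The posterior odds equal the prior odds times the likelihood ratio: (π_i/π_j)·(f_i(x)/f_j(x)).
Evaluate each component's likelihood at the observed value:
  f_A = 0.15
  f_B = 0.07
  f_C = 0.26
Odds = (0.46/0.22) × (0.07/0.26) = 2.09091 × 0.269231 ≈ 0.5629

0.5629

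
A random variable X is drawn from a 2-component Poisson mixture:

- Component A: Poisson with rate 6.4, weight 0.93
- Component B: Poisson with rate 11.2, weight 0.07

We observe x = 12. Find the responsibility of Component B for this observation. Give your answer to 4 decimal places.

The responsibility of component k is π_k f_k(x) divided by Σ_j π_j f_j(x).
Evaluate each component's likelihood at the observed value:
  f_A = e^(−6.4)·6.4^12/12! = 0.0163809
  f_B = e^(−11.2)·11.2^12/12! = 0.11122
Prior × likelihood for each component:
  π_A·f_A = 0.93 × 0.0163809 = 0.0152342
  π_B·f_B = 0.07 × 0.11122 = 0.00778537
Evidence: 0.0152342 + 0.00778537 = 0.0230196
Responsibility of Component B: 0.00778537 / 0.0230196 ≈ 0.3382

0.3382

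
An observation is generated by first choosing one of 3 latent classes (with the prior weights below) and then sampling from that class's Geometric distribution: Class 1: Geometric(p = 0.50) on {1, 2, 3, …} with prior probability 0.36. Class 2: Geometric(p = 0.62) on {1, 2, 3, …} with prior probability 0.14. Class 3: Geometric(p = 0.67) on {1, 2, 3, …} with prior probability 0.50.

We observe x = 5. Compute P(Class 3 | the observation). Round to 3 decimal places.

By Bayes' theorem, P(k | x) = π_k f_k(x) / Σ_j π_j f_j(x).
Evaluate each component's likelihood at the observed value:
  p_1 = 0.50·(1−0.50)^4 = 0.50·0.0625 = 0.03125
  p_2 = 0.62·(1−0.62)^4 = 0.62·0.0208514 = 0.0129278
  p_3 = 0.67·(1−0.67)^4 = 0.67·0.0118592 = 0.00794567
Weight by the priors:
  π_1·p_1 = 0.36 × 0.03125 = 0.01125
  π_2·p_2 = 0.14 × 0.0129278 = 0.0018099
  π_3·p_3 = 0.50 × 0.00794567 = 0.00397284
Evidence: 0.01125 + 0.0018099 + 0.00397284 = 0.0170327
Responsibility of Class 3: 0.00397284 / 0.0170327 ≈ 0.233

0.233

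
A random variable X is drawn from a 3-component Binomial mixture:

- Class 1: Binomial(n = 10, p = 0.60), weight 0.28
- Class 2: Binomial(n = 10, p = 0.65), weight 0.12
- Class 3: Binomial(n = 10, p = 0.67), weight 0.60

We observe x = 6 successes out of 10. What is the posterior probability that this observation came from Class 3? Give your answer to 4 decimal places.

Posterior ∝ prior × likelihood, so P(k | x) ∝ π_k f_k(x); normalise over all components.
Binomial probabilities:
  p_1 = C(10,6)·0.60^6·0.40^4 = 210·0.046656·0.0256 = 0.250823
  p_2 = C(10,6)·0.65^6·0.35^4 = 210·0.0754189·0.0150062 = 0.237668
  p_3 = C(10,6)·0.67^6·0.33^4 = 210·0.0904584·0.0118592 = 0.225281
Weight by the priors:
  π_1·p_1 = 0.28 × 0.250823 = 0.0702303
  π_2·p_2 = 0.12 × 0.237668 = 0.0285202
  π_3·p_3 = 0.60 × 0.225281 = 0.135168
Normaliser: 0.0702303 + 0.0285202 + 0.135168 = 0.233919
P(Class 3 | data) = 0.135168 / 0.233919 ≈ 0.5778

0.5778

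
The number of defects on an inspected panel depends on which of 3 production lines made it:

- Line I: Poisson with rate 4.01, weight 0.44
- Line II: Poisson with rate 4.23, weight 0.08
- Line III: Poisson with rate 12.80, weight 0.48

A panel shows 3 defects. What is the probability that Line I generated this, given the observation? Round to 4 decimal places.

0.8499

P(component k | x) = π_k·f_k(x) / marginal(x), where marginal(x) = Σ_j π_j·f_j(x).
Evaluate each component's likelihood at the observed value:
  p_I = 0.194877
  p_II = 0.183571
  p_III = 0.00096496
Unnormalised posteriors:
  π_I·p_I = 0.44 × 0.194877 = 0.085746
  π_II·p_II = 0.08 × 0.183571 = 0.0146857
  π_III·p_III = 0.48 × 0.00096496 = 0.000463181
Denominator: 0.085746 + 0.0146857 + 0.000463181 = 0.100895
So the posterior for Line I is 0.085746 / 0.100895 ≈ 0.8499.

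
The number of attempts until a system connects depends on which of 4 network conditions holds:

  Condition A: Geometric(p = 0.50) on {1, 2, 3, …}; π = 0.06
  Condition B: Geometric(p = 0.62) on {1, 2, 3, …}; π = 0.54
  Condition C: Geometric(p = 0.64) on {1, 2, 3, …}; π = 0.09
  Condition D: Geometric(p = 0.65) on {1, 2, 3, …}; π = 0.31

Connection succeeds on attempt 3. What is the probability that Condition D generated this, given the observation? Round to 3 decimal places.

Posterior ∝ prior × likelihood, so P(k | x) ∝ w_k f_k(x); normalise over all components.
Geometric probabilities:
  L_A = 0.125
  L_B = 0.089528
  L_C = 0.082944
  L_D = 0.079625
Multiply by the mixture weights:
  w_A·L_A = 0.06 × 0.125 = 0.0075
  w_B·L_B = 0.54 × 0.089528 = 0.0483451
  w_C·L_C = 0.09 × 0.082944 = 0.00746496
  w_D·L_D = 0.31 × 0.079625 = 0.0246837
Normaliser: 0.0075 + 0.0483451 + 0.00746496 + 0.0246837 = 0.0879938
P(Condition D | the observation) = 0.0246837 / 0.0879938 ≈ 0.281

0.281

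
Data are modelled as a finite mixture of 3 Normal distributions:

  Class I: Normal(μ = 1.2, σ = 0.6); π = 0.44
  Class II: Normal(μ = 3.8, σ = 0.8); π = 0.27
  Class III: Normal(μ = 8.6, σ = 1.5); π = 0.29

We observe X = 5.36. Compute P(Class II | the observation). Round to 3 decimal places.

By Bayes' theorem, P(k | x) = w_k f_k(x) / Σ_j w_j f_j(x).
Evaluate each component's likelihood at the observed value:
  L_I = 2.42242e-11
  L_II = 0.0744934
  L_III = 0.0258046
Unnormalised posteriors:
  w_I·L_I = 0.44 × 2.42242e-11 = 1.06587e-11
  w_II·L_II = 0.27 × 0.0744934 = 0.0201132
  w_III·L_III = 0.29 × 0.0258046 = 0.00748333
Denominator: 1.06587e-11 + 0.0201132 + 0.00748333 = 0.0275965
P(Class II | x) = 0.0201132 / 0.0275965 ≈ 0.729

0.729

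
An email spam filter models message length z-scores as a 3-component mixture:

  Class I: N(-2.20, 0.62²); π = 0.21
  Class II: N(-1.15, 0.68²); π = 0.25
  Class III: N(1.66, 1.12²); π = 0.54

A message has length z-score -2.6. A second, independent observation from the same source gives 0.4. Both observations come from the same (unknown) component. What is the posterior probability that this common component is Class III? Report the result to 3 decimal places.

The responsibility of component k is P(Z=k) f_k(x) divided by Σ_j P(Z=j) f_j(x).
Since both observations come from the same component, the likelihood for component k is f_k(x₁)·f_k(x₂).
  p_I = [(1/(0.62·√(2π)))·exp(−(-2.6−-2.20)²/(2·0.62²)) = 0.643455·exp(-0.20812) = 0.522558] × [9.76787e-05] = 5.10428e-05
  p_II = [(1/(0.68·√(2π)))·exp(−(-2.6−-1.15)²/(2·0.68²)) = 0.586680·exp(-2.27346) = 0.0604015] × [0.0436682] = 0.00263763
  p_III = [(1/(1.12·√(2π)))·exp(−(-2.6−1.66)²/(2·1.12²)) = 0.356198·exp(-7.23358) = 0.000257152] × [0.189176] = 4.86468e-05
Multiply by the mixture weights:
  P(Z=I)·p_I = 0.21 × 5.10428e-05 = 1.0719e-05
  P(Z=II)·p_II = 0.25 × 0.00263763 = 0.000659407
  P(Z=III)·p_III = 0.54 × 4.86468e-05 = 2.62693e-05
Denominator: 1.0719e-05 + 0.000659407 + 2.62693e-05 = 0.000696395
P(Class III | data) ≈ 0.038

0.038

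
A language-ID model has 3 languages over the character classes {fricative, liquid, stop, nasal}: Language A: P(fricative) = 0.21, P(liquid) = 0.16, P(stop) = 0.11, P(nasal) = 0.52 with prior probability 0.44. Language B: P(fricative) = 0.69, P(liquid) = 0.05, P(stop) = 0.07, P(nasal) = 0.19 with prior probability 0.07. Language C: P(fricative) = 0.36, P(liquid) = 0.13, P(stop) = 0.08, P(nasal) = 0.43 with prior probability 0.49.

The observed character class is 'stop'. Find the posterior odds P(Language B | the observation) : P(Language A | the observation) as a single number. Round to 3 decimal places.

0.101

The posterior odds equal the prior odds times the likelihood ratio: (w_i/w_j)·(f_i(x)/f_j(x)).
Component likelihoods at x = 'stop':
  L_A = P(stop | comp) = 0.11
  L_B = P(stop | comp) = 0.07
  L_C = P(stop | comp) = 0.08
Posterior odds = (w_B·L_B) / (w_A·L_A) = (0.07·0.07) / (0.44·0.11) = 0.0049 / 0.0484 ≈ 0.101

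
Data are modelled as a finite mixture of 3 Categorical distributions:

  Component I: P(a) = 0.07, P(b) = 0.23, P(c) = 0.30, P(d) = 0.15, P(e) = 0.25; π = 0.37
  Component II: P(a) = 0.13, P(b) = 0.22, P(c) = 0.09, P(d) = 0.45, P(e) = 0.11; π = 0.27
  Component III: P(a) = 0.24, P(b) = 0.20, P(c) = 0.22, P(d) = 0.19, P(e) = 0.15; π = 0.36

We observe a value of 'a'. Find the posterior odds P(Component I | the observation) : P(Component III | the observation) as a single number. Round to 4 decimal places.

Only the two components matter; the odds are (π_i f_i(x)) / (π_j f_j(x)).
Evaluate each component's likelihood at the observed value:
  L_I = 0.07
  L_II = 0.13
  L_III = 0.24
Posterior odds = (π_I·L_I) / (π_III·L_III) = (0.37·0.07) / (0.36·0.24) = 0.0259 / 0.0864 ≈ 0.2998

0.2998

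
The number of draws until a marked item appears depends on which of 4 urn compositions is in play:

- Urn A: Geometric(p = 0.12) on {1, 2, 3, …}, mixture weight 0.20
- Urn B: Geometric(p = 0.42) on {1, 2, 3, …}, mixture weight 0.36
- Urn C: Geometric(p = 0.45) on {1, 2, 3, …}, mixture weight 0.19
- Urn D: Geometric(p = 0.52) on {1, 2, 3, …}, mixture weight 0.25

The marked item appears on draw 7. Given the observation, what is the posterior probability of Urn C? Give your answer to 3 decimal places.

P(component k | x) = π_k·f_k(x) / marginal(x), where marginal(x) = Σ_j π_j·f_j(x).
Geometric probabilities:
  p_A = 0.0557285
  p_B = 0.0159889
  p_C = 0.0124563
  p_D = 0.00635991
Multiply by the mixture weights:
  π_A·p_A = 0.20 × 0.0557285 = 0.0111457
  π_B·p_B = 0.36 × 0.0159889 = 0.00575599
  π_C·p_C = 0.19 × 0.0124563 = 0.00236669
  π_D·p_D = 0.25 × 0.00635991 = 0.00158998
Evidence: 0.0111457 + 0.00575599 + 0.00236669 + 0.00158998 = 0.0208584
So the posterior for Urn C is 0.00236669 / 0.0208584 ≈ 0.113.

0.113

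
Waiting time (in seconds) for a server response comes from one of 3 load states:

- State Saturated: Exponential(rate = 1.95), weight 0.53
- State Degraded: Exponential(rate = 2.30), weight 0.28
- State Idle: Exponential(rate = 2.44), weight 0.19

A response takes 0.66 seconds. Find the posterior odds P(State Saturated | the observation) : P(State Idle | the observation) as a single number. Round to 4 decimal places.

3.0805

Only the two components matter; the odds are (w_i f_i(x)) / (w_j f_j(x)).
Exponential densities:
  f_Saturated = 1.95·e^(−1.95·0.66) = 1.95·e^(−1.2870) = 0.538391
  f_Degraded = 2.30·e^(−2.30·0.66) = 2.30·e^(−1.5180) = 0.504044
  f_Idle = 2.44·e^(−2.44·0.66) = 2.44·e^(−1.6104) = 0.487531
0.285347 / 0.0926308 ≈ 3.0805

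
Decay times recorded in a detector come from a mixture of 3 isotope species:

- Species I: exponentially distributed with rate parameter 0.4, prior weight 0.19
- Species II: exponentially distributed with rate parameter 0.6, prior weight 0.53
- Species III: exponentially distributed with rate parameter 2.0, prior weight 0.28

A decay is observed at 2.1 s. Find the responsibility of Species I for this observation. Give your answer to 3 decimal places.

Apply Bayes' rule: the posterior for each component is proportional to its prior times its likelihood at x.
Evaluate each component's likelihood at the observed value:
  p_I = 0.4·e^(−0.4·2.1) = 0.4·e^(−0.8400) = 0.172684
  p_II = 0.6·e^(−0.6·2.1) = 0.6·e^(−1.2600) = 0.170192
  p_III = 2.0·e^(−2.0·2.1) = 2.0·e^(−4.2000) = 0.0299912
Multiply by the mixture weights:
  P(Z=I)·p_I = 0.19 × 0.172684 = 0.03281
  P(Z=II)·p_II = 0.53 × 0.170192 = 0.090202
  P(Z=III)·p_III = 0.28 × 0.0299912 = 0.00839752
Marginal: 0.03281 + 0.090202 + 0.00839752 = 0.13141
Responsibility of Species I: 0.03281 / 0.13141 ≈ 0.250

0.250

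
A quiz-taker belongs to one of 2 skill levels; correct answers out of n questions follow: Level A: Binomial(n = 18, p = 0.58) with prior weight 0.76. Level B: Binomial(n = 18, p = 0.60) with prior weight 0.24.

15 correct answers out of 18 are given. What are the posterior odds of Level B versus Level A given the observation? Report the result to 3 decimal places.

Only the two components matter; the odds are (π_i f_i(x)) / (π_j f_j(x)).
Binomial probabilities:
  L_A = C(18,15)·0.58^15·0.42^3 = 816·0.000282761·0.074088 = 0.0170946
  L_B = C(18,15)·0.60^15·0.40^3 = 816·0.000470185·0.064 = 0.0245549
Odds = (0.24/0.76) × (0.0245549/0.0170946) = 0.315789 × 1.43642 ≈ 0.454

0.454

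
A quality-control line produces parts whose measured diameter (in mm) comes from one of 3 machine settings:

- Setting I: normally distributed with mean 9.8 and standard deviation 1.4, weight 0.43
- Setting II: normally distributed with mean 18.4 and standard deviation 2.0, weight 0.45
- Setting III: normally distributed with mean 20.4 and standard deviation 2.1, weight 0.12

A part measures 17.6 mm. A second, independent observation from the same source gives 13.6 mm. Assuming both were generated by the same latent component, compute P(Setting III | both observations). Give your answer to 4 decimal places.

The responsibility of component k is w_k f_k(x) divided by Σ_j w_j f_j(x).
Since both observations come from the same component, the likelihood for component k is f_k(x₁)·f_k(x₂).
  p_I = [5.18029e-08] × [0.00716115] = 3.70969e-10
  p_II = [0.184135] × [0.0111973] = 0.00206181
  p_III = [0.0781] × [0.00100426] = 7.84326e-05
Weight by the priors:
  w_I·p_I = 0.43 × 3.70969e-10 = 1.59517e-10
  w_II·p_II = 0.45 × 0.00206181 = 0.000927814
  w_III·p_III = 0.12 × 7.84326e-05 = 9.41191e-06
Normaliser: 1.59517e-10 + 0.000927814 + 9.41191e-06 = 0.000937226
So the posterior for Setting III is 9.41191e-06 / 0.000937226 ≈ 0.0100.

0.0100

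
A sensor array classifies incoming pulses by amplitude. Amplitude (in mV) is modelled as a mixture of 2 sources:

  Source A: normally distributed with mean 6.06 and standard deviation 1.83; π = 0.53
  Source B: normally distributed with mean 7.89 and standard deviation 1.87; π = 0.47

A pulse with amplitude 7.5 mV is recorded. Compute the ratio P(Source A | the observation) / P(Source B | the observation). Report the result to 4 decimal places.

0.8641

Posterior odds = (π_i f_i(x)) / (π_j f_j(x)); the normalising sum cancels.
Component likelihoods at x = 7.5 mV:
  f_A = 0.159957
  f_B = 0.208749
0.0847773 / 0.0981118 ≈ 0.8641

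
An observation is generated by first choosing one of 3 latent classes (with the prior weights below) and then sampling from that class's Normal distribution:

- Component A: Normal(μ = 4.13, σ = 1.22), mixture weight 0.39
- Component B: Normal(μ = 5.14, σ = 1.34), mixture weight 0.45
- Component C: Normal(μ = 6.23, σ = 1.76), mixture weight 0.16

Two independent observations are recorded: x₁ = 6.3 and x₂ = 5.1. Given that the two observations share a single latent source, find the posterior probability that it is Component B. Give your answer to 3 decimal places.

Posterior ∝ prior × likelihood, so P(k | x) ∝ w_k f_k(x); normalise over all components.
Since both observations come from the same component, the likelihood for component k is f_k(x₁)·f_k(x₂).
  f_A = [0.0672286] × [0.238385] = 0.0160263
  f_B = [0.204681] × [0.297586] = 0.0609101
  f_C = [0.226493] × [0.184452] = 0.0417771
Prior × likelihood for each component:
  w_A·f_A = 0.39 × 0.0160263 = 0.00625026
  w_B·f_B = 0.45 × 0.0609101 = 0.0274096
  w_C·f_C = 0.16 × 0.0417771 = 0.00668434
Marginal: 0.00625026 + 0.0274096 + 0.00668434 = 0.0403442
P(Component B | x₁, x₂) = 0.0274096 / 0.0403442 ≈ 0.679

0.679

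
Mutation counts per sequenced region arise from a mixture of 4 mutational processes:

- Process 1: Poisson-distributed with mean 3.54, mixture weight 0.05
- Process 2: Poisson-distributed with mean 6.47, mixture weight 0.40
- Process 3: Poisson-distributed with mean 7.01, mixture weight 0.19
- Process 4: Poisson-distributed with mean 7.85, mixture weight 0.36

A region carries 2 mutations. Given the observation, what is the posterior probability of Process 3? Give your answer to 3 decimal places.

0.138

By Bayes' theorem, P(k | x) = π_k f_k(x) / Σ_j π_j f_j(x).
Poisson probabilities:
  L_1 = e^(−3.54)·3.54^2/2! = 0.181792
  L_2 = e^(−6.47)·6.47^2/2! = 0.032426
  L_3 = e^(−7.01)·7.01^2/2! = 0.0221821
  L_4 = e^(−7.85)·7.85^2/2! = 0.0120087
Multiply by the mixture weights:
  π_1·L_1 = 0.05 × 0.181792 = 0.00908959
  π_2·L_2 = 0.40 × 0.032426 = 0.0129704
  π_3·L_3 = 0.19 × 0.0221821 = 0.00421459
  π_4·L_4 = 0.36 × 0.0120087 = 0.00432315
Denominator: 0.00908959 + 0.0129704 + 0.00421459 + 0.00432315 = 0.0305977
P(Process 3 | x) ≈ 0.138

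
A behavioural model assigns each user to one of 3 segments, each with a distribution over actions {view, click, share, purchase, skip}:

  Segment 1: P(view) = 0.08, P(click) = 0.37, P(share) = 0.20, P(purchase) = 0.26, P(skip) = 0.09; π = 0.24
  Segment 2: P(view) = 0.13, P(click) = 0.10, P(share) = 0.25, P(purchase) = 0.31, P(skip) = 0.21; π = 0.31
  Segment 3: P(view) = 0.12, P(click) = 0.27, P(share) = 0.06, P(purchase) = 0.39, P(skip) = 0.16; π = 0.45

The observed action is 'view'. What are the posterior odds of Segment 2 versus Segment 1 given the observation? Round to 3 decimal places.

2.099

Posterior odds = (π_i f_i(x)) / (π_j f_j(x)); the normalising sum cancels.
Component likelihoods at x = 'view':
  f_1 = P(view | comp) = 0.08
  f_2 = P(view | comp) = 0.13
  f_3 = P(view | comp) = 0.12
Odds = (0.31/0.24) × (0.13/0.08) = 1.29167 × 1.625 ≈ 2.099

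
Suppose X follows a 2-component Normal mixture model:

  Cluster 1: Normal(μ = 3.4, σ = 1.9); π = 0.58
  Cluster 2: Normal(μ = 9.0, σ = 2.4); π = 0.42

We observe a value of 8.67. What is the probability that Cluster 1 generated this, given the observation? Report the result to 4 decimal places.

The responsibility of component k is π_k f_k(x) divided by Σ_j π_j f_j(x).
Evaluate each component's likelihood at the observed value:
  p_1 = (1/(1.9·√(2π)))·exp(−(8.67−3.4)²/(2·1.9²)) = 0.209970·exp(-3.84666) = 0.00448304
  p_2 = (1/(2.4·√(2π)))·exp(−(8.67−9.0)²/(2·2.4²)) = 0.166226·exp(-0.00945) = 0.164662
Multiply by the mixture weights:
  π_1·p_1 = 0.58 × 0.00448304 = 0.00260016
  π_2·p_2 = 0.42 × 0.164662 = 0.069158
Sum: 0.00260016 + 0.069158 = 0.0717582
Responsibility of Cluster 1: 0.00260016 / 0.0717582 ≈ 0.0362

0.0362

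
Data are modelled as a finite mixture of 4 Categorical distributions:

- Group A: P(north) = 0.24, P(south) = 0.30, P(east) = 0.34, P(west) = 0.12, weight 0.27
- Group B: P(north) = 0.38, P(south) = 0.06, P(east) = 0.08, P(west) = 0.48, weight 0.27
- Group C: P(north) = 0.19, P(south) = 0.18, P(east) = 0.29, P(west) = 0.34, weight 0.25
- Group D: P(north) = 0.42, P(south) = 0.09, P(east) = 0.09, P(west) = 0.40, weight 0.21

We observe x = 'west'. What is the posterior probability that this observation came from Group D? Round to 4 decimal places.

0.2538

P(component k | x) = P(Z=k)·f_k(x) / marginal(x), where marginal(x) = Σ_j P(Z=j)·f_j(x).
Categorical probabilities:
  L_A = 0.12
  L_B = 0.48
  L_C = 0.34
  L_D = 0.4
Weight by the priors:
  P(Z=A)·L_A = 0.27 × 0.12 = 0.0324
  P(Z=B)·L_B = 0.27 × 0.48 = 0.1296
  P(Z=C)·L_C = 0.25 × 0.34 = 0.085
  P(Z=D)·L_D = 0.21 × 0.4 = 0.084
Marginal: 0.0324 + 0.1296 + 0.085 + 0.084 = 0.331
P(Group D | 'west') ≈ 0.2538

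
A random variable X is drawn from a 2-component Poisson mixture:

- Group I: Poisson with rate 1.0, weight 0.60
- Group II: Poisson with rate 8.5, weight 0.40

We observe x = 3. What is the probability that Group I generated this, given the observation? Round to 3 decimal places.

Apply Bayes' rule: the posterior for each component is proportional to its prior times its likelihood at x.
Component likelihoods at x = 3:
  f_I = e^(−1.0)·1.0^3/3! = 0.0613132
  f_II = e^(−8.5)·8.5^3/3! = 0.0208258
Weight by the priors:
  P(Z=I)·f_I = 0.60 × 0.0613132 = 0.0367879
  P(Z=II)·f_II = 0.40 × 0.0208258 = 0.00833033
Denominator: 0.0367879 + 0.00833033 = 0.0451183
So the posterior for Group I is 0.0367879 / 0.0451183 ≈ 0.815.

0.815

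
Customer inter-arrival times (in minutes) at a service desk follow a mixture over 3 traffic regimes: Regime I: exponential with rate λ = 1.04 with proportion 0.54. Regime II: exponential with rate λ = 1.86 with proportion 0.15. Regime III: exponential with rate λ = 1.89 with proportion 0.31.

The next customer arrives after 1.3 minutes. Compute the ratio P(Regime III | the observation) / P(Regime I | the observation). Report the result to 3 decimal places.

0.346

Posterior odds = (π_i f_i(x)) / (π_j f_j(x)); the normalising sum cancels.
Exponential densities:
  L_I = 0.269071
  L_II = 0.165725
  L_III = 0.161957
Posterior odds = (π_III·L_III) / (π_I·L_I) = (0.31·0.161957) / (0.54·0.269071) = 0.0502067 / 0.145298 ≈ 0.346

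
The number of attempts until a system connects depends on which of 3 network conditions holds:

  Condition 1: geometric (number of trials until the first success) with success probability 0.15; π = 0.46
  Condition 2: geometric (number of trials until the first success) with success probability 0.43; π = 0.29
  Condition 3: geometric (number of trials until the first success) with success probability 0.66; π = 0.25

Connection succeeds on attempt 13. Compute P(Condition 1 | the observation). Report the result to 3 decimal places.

0.985

By Bayes' theorem, P(k | x) = π_k f_k(x) / Σ_j π_j f_j(x).
Evaluate each component's likelihood at the observed value:
  p_1 = 0.15·(1−0.15)^12 = 0.15·0.142242 = 0.0213363
  p_2 = 0.43·(1−0.43)^12 = 0.43·0.00117625 = 0.000505786
  p_3 = 0.66·(1−0.66)^12 = 0.66·2.38642e-06 = 1.57504e-06
Multiply by the mixture weights:
  π_1·p_1 = 0.46 × 0.0213363 = 0.00981468
  π_2·p_2 = 0.29 × 0.000505786 = 0.000146678
  π_3·p_3 = 0.25 × 1.57504e-06 = 3.93759e-07
Marginal: 0.00981468 + 0.000146678 + 3.93759e-07 = 0.00996175
P(Condition 1 | the observation) = 0.00981468 / 0.00996175 ≈ 0.985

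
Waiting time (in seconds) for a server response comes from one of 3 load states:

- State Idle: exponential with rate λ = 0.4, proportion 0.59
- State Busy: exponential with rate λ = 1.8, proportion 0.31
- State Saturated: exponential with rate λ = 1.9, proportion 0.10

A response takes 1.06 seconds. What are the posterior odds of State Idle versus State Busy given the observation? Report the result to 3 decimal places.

The posterior odds equal the prior odds times the likelihood ratio: (π_i/π_j)·(f_i(x)/f_j(x)).
Component likelihoods at x = 1.06 seconds:
  L_Idle = 0.4·e^(−0.4·1.06) = 0.4·e^(−0.4240) = 0.26177
  L_Busy = 1.8·e^(−1.8·1.06) = 1.8·e^(−1.9080) = 0.267078
  L_Saturated = 1.9·e^(−1.9·1.06) = 1.9·e^(−2.0140) = 0.253562
0.154444 / 0.0827943 ≈ 1.865

1.865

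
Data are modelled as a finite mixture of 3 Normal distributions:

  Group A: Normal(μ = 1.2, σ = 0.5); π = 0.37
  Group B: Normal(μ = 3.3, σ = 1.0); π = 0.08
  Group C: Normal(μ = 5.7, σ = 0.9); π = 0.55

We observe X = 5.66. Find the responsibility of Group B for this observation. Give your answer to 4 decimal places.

0.0080

By Bayes' theorem, P(k | x) = P(Z=k) f_k(x) / Σ_j P(Z=j) f_j(x).
Normal densities:
  L_A = 4.21033e-18
  L_B = 0.0246313
  L_C = 0.442832
Prior × likelihood for each component:
  P(Z=A)·L_A = 0.37 × 4.21033e-18 = 1.55782e-18
  P(Z=B)·L_B = 0.08 × 0.0246313 = 0.0019705
  P(Z=C)·L_C = 0.55 × 0.442832 = 0.243557
Evidence: 1.55782e-18 + 0.0019705 + 0.243557 = 0.245528
So the posterior for Group B is 0.0019705 / 0.245528 ≈ 0.0080.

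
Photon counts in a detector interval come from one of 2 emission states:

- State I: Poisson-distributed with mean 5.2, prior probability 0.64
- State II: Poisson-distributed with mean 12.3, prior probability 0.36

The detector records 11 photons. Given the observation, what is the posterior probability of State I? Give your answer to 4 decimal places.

The responsibility of component k is π_k f_k(x) divided by Σ_j π_j f_j(x).
Poisson probabilities:
  L_I = 0.0103884
  L_II = 0.111168
Weight by the priors:
  π_I·L_I = 0.64 × 0.0103884 = 0.00664859
  π_II·L_II = 0.36 × 0.111168 = 0.0400203
Sum: 0.00664859 + 0.0400203 = 0.0466689
So the posterior for State I is 0.00664859 / 0.0466689 ≈ 0.1425.

0.1425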